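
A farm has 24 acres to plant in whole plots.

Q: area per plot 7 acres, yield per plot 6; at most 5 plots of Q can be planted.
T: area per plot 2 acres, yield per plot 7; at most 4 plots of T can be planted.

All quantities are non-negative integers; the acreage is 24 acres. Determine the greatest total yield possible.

T has the best ratio (7/2); taking only T gives at most 4×7 = 28 (stopped by the supply cap of 4).
Mixing does better — 2×Q and 4×T: area 22 ≤ 24, yield 2·6 + 4·7 = 40.

40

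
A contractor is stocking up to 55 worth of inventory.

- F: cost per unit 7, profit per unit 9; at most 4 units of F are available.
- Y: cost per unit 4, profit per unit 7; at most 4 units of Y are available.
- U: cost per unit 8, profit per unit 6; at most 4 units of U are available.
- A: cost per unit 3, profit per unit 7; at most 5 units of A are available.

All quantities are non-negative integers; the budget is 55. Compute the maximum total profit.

92

3×F, 4×Y, and 5×A: cost 52 ≤ 55, profit 3·9 + 4·7 + 5·7 = 90.
4×F, 3×Y, and 5×A: cost 55 ≤ 55, profit 4·9 + 3·7 + 5·7 = 92.
Best is 92.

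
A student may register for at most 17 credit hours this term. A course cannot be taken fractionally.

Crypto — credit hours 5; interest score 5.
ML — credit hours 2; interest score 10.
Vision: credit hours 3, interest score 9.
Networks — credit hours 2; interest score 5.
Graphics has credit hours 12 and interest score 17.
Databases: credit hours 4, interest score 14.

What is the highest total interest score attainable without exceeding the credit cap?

43

Take Crypto, ML, Vision, Networks, and Databases: credit hours 5 + 2 + 3 + 2 + 4 = 16 ≤ 17, interest score 5 + 10 + 9 + 5 + 14 = 43.
No other feasible combination does better.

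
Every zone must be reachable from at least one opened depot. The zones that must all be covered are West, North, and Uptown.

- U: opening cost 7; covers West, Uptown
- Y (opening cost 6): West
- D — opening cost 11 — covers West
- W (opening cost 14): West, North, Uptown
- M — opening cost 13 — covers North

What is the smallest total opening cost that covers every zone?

14

W alone covers West, North, Uptown — every zone.
Total opening cost: 14.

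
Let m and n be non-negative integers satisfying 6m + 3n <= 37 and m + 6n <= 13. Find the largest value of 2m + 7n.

17

Relaxing integrality, the LP optimum is 19.79 at (m,n) = (5.55, 1.24), which is not an integer point.
(m,n)=(5,1): 6·5+3·1=33≤37, 1·5+6·1=11≤13, objective 17.
(m,n)=(4,1): 6·4+3·1=27≤37, 1·4+6·1=10≤13, objective 15.
No feasible integer point exceeds 17.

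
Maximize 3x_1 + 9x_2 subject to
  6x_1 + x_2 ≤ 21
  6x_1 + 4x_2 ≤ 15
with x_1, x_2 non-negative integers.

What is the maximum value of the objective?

The continuous relaxation peaks at (0, 3.75) with value 33.75; rounding to a feasible lattice point costs some objective.
(x_1,x_2)=(0,3): 6·0+1·3=3≤21, 6·0+4·3=12≤15, objective 27.
(x_1,x_2)=(1,2): 6·1+1·2=8≤21, 6·1+4·2=14≤15, objective 21.
Maximum is 27 at (x_1,x_2)=(0,3).

27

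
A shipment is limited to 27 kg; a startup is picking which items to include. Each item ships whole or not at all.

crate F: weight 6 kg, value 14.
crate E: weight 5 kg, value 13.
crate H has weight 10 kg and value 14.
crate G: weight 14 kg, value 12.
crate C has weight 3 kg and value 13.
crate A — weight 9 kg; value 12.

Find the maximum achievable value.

crate E + crate H + crate C + crate A: weight 5 + 10 + 3 + 9 = 27 ≤ 27, value 13 + 14 + 13 + 12 = 52.
crate F + crate E + crate C + crate A: weight 6 + 5 + 3 + 9 = 23 ≤ 27, value 14 + 13 + 13 + 12 = 52.
crate F + crate E + crate H + crate C: weight 6 + 5 + 10 + 3 = 24 ≤ 27, value 14 + 13 + 14 + 13 = 54.
Best is crate F, crate E, crate H, and crate C with total value 54.

54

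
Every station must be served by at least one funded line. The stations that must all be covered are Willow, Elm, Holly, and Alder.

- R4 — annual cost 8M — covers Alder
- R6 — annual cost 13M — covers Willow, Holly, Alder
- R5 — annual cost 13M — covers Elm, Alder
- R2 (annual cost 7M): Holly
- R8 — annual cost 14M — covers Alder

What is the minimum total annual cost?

26

Choose R6 and R5: together they cover Willow, Elm, Holly, Alder — every station.
Total annual cost: 13 + 13 = 26.
No cover costs less than 26.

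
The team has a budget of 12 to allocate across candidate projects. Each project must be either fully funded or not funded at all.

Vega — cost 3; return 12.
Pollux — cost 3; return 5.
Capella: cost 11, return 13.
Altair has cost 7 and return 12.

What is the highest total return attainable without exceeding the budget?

24

Take Vega and Altair: cost 3 + 7 = 10 ≤ 12, return 12 + 12 = 24.
No other feasible combination does better.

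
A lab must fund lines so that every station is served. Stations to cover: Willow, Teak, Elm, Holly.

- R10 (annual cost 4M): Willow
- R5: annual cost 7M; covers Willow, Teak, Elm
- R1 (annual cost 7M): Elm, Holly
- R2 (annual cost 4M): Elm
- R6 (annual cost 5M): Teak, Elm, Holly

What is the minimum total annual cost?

Choose R10 and R6: together they cover Willow, Teak, Elm, Holly — every station.
Total annual cost: 4 + 5 = 9.
No cover costs less than 9.

9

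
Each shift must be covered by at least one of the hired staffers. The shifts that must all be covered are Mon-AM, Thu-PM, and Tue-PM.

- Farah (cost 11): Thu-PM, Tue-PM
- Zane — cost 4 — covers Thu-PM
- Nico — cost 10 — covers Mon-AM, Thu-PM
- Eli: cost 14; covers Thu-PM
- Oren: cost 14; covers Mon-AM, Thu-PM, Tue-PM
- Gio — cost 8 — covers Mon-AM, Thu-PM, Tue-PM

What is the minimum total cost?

8

Gio alone covers Mon-AM, Thu-PM, Tue-PM — every shift.
Total cost: 8.
No cover costs less than 8.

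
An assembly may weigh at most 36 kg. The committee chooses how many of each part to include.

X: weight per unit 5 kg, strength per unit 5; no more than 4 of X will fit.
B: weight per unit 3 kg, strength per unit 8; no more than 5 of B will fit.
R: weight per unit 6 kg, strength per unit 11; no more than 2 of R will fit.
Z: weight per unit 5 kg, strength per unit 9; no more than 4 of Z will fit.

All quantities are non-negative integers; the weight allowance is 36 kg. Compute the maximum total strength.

Take 5×B, 1×R, and 3×Z: weight 36 ≤ 36, strength 5·8 + 1·11 + 3·9 = 78.
B has the best ratio (8/3) and is taken to its limit of 5; remaining capacity is filled optimally with the others.

78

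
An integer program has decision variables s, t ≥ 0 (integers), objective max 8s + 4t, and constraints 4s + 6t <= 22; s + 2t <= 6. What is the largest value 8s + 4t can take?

40

(s,t)=(5,0): 4·5+6·0=20≤22, 1·5+2·0=5≤6, objective 40.
(s,t)=(4,1): 4·4+6·1=22≤22, 1·4+2·1=6≤6, objective 36.
(s,t)=(4,0): 4·4+6·0=16≤22, 1·4+2·0=4≤6, objective 32.
The best lattice point is (5,0), giving 40.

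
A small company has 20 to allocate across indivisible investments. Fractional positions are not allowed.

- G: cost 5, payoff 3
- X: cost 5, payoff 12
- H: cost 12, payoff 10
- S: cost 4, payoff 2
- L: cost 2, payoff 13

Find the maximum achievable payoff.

35

Allowing fractional choices, the relaxed optimum would be about 35.6, but investments are indivisible.
X + H + L: cost 5 + 12 + 2 = 19 ≤ 20, payoff 12 + 10 + 13 = 35.
G + X + S + L: cost 5 + 5 + 4 + 2 = 16 ≤ 20, payoff 3 + 12 + 2 + 13 = 30.
Best is X, H, and L with total payoff 35.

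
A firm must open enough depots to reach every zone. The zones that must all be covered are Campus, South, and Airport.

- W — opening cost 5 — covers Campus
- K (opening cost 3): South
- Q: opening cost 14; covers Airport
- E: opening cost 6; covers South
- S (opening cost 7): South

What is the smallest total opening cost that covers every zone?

Choose W, K, and Q: together they cover Campus, South, Airport — every zone.
Total opening cost: 5 + 3 + 14 = 22.
No cover costs less than 22.

22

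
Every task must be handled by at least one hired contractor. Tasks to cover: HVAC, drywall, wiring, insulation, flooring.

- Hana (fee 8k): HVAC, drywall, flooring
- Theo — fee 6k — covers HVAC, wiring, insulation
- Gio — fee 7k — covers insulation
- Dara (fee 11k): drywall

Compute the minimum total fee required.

14

Choose Hana and Theo: together they cover HVAC, drywall, wiring, insulation, flooring — every task.
Total fee: 8 + 6 = 14.
No cover costs less than 14.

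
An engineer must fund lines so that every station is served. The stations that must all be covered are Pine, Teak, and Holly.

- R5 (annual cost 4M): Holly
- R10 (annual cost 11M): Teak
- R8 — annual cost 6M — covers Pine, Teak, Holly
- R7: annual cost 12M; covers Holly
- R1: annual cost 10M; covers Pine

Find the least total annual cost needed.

6

R8 alone covers Pine, Teak, Holly — every station.
Total annual cost: 6.
No cover costs less than 6.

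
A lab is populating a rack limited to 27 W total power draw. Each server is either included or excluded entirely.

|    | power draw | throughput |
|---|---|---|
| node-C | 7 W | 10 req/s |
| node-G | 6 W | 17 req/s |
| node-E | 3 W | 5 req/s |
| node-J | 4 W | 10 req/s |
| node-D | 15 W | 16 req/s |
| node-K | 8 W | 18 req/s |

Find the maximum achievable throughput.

55

node-G + node-E + node-J + node-K: power draw 6 + 3 + 4 + 8 = 21 ≤ 27, throughput 17 + 5 + 10 + 18 = 50.
node-C + node-G + node-E + node-K: power draw 7 + 6 + 3 + 8 = 24 ≤ 27, throughput 10 + 17 + 5 + 18 = 50.
node-C + node-G + node-J + node-K: power draw 7 + 6 + 4 + 8 = 25 ≤ 27, throughput 10 + 17 + 10 + 18 = 55.
Best is node-C, node-G, node-J, and node-K with total throughput 55.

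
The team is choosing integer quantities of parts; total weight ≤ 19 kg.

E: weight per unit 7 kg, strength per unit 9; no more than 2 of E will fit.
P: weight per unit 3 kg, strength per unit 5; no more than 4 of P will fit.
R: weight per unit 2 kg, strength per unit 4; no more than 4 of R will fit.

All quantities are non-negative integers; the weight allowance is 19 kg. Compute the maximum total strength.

R has the best ratio (4/2); taking only R gives at most 4×4 = 16 (stopped by the supply cap of 4).
Mixing does better — 4×P and 3×R: weight 18 ≤ 19, strength 4·5 + 3·4 = 32.

32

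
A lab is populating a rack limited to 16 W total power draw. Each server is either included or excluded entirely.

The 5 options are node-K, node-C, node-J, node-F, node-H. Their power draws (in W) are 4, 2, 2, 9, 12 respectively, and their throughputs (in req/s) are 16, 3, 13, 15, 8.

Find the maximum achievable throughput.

This is an integer program with binary decision variables.
Take node-K, node-J, and node-F: power draw 4 + 2 + 9 = 15 ≤ 16, throughput 16 + 13 + 15 = 44.
No other feasible combination does better.

44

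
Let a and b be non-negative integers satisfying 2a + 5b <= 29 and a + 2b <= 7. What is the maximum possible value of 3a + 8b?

27

Relaxing integrality, the LP optimum is 28.00 at (a,b) = (0, 3.5), which is not an integer point.
(a,b)=(1,3) is feasible, giving 27.
(a,b)=(0,3) is feasible, giving 24.
Maximum is 27 at (a,b)=(1,3).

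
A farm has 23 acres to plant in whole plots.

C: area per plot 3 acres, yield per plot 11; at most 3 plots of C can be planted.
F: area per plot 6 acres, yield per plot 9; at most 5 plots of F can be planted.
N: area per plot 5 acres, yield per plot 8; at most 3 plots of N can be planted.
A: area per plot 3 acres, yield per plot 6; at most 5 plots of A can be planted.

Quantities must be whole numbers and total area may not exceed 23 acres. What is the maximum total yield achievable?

C has the best ratio (11/3); taking only C gives at most 3×11 = 33 (stopped by the supply cap of 3).
Mixing does better — 3×C, 1×N, and 3×A: area 23 ≤ 23, yield 3·11 + 1·8 + 3·6 = 59.

59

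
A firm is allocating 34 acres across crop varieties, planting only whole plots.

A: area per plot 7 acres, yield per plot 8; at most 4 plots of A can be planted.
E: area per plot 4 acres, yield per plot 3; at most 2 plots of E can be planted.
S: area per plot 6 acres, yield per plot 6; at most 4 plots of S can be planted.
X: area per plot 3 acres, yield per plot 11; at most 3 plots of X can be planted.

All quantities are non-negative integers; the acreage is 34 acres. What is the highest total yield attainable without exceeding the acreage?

60

This is a bounded integer knapsack.
Take 3×A, 1×E, and 3×X: area 34 ≤ 34, yield 3·8 + 1·3 + 3·11 = 60.
X has the best ratio (11/3) and is taken to its limit of 3; remaining capacity is filled optimally with the others.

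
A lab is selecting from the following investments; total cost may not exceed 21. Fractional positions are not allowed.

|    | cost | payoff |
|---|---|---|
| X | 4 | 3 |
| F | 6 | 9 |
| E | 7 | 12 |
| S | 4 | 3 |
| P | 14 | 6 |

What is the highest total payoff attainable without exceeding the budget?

27

Take X, F, E, and S: cost 4 + 6 + 7 + 4 = 21 ≤ 21, payoff 3 + 9 + 12 + 3 = 27.
No other feasible combination does better.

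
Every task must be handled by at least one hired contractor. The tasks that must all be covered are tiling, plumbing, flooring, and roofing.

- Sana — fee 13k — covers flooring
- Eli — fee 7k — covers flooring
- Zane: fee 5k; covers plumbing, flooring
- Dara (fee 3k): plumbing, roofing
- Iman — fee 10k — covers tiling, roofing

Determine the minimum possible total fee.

The greedy cost-per-new-task heuristic would pick Dara, Zane, and Iman for 18, but a cheaper cover exists.
Choose Zane and Iman: together they cover tiling, plumbing, flooring, roofing — every task.
Total fee: 5 + 10 = 15.
No cover costs less than 15.

15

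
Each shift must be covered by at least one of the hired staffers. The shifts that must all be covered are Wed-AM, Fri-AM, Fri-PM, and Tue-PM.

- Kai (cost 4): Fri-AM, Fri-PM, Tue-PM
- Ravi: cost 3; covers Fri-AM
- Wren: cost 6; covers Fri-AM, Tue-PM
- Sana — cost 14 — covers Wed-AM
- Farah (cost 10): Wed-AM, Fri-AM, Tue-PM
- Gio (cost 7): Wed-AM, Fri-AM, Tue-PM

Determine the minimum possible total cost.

11

Choose Kai and Gio: together they cover Wed-AM, Fri-AM, Fri-PM, Tue-PM — every shift.
Total cost: 4 + 7 = 11.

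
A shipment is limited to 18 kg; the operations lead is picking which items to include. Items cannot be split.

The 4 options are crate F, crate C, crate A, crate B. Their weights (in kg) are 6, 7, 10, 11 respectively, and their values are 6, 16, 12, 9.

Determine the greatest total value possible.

Allowing fractional choices, the relaxed optimum would be about 29.0, but items are indivisible.
crate F + crate C: weight 6 + 7 = 13 ≤ 18, value 6 + 16 = 22.
crate C + crate A: weight 7 + 10 = 17 ≤ 18, value 16 + 12 = 28.
crate C + crate B: weight 7 + 11 = 18 ≤ 18, value 16 + 9 = 25.
Best is crate C and crate A with total value 28.

28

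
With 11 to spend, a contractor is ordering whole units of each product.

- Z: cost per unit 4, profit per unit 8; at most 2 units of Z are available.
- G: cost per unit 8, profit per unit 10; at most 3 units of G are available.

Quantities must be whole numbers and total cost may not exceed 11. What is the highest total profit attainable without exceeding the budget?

16

1×G: cost 8 ≤ 11, profit 1·10 = 10.
2×Z: cost 8 ≤ 11, profit 2·8 = 16.
Best is 16.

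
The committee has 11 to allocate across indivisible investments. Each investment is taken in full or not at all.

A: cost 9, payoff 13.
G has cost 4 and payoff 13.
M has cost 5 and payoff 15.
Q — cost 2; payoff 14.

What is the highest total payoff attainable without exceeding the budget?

G + M: cost 4 + 5 = 9 ≤ 11, payoff 13 + 15 = 28.
M + Q: cost 5 + 2 = 7 ≤ 11, payoff 15 + 14 = 29.
G + M + Q: cost 4 + 5 + 2 = 11 ≤ 11, payoff 13 + 15 + 14 = 42.
Best is G, M, and Q with total payoff 42.

42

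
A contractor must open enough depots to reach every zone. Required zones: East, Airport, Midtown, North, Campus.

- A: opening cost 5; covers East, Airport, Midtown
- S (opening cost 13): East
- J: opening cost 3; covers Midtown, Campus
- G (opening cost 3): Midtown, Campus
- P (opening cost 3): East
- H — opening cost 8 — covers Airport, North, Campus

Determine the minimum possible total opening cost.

13

The greedy cost-per-new-zone heuristic would pick J, A, and H for 16, but a cheaper cover exists.
Choose A and H: together they cover East, Airport, Midtown, North, Campus — every zone.
Total opening cost: 5 + 8 = 13.
No cover costs less than 13.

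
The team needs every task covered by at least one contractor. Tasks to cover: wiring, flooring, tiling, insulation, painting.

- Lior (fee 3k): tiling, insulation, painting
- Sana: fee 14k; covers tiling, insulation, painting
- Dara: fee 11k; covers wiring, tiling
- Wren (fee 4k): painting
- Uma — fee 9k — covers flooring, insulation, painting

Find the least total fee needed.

20

The greedy cost-per-new-task heuristic would pick Lior, Uma, and Dara for 23, but a cheaper cover exists.
Choose Dara and Uma: together they cover wiring, flooring, tiling, insulation, painting — every task.
Total fee: 11 + 9 = 20.
No cover costs less than 20.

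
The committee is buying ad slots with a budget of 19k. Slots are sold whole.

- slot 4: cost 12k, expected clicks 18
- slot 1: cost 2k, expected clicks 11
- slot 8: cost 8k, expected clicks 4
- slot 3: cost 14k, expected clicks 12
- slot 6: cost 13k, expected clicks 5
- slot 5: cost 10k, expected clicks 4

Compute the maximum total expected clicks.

slot 4 + slot 1: cost 12 + 2 = 14 ≤ 19, expected clicks 18 + 11 = 29.
slot 1 + slot 3: cost 2 + 14 = 16 ≤ 19, expected clicks 11 + 12 = 23.
slot 4: cost 12 ≤ 19, expected clicks 18.
Best is slot 4 and slot 1 with total expected clicks 29.

29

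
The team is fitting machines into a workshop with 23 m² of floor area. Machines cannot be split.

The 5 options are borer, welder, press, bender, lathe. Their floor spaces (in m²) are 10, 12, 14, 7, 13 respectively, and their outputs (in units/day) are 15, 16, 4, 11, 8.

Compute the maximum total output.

Allowing fractional choices, the relaxed optimum would be about 34.0, but machines are indivisible.
borer + welder: floor space 10 + 12 = 22 ≤ 23, output 15 + 16 = 31.
welder + bender: floor space 12 + 7 = 19 ≤ 23, output 16 + 11 = 27.
borer + bender: floor space 10 + 7 = 17 ≤ 23, output 15 + 11 = 26.
Best is borer and welder with total output 31.

31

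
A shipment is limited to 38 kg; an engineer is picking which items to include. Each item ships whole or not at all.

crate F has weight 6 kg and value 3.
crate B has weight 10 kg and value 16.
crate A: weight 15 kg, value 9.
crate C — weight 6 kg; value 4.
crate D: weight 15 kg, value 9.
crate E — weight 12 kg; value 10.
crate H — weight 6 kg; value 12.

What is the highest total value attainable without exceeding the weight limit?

42

Take crate B, crate C, crate E, and crate H: weight 10 + 6 + 12 + 6 = 34 ≤ 38, value 16 + 4 + 10 + 12 = 42.
No other feasible combination does better.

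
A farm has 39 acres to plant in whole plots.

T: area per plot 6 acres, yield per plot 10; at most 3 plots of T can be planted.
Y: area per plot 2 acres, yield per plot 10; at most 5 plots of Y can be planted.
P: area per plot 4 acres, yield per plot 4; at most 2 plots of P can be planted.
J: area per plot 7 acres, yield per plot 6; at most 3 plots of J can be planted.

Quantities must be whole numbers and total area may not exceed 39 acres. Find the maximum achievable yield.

90

This is a bounded integer knapsack.
Y has the best ratio (10/2); taking only Y gives at most 5×10 = 50 (stopped by the supply cap of 5).
Mixing does better — 3×T, 5×Y, 1×P, and 1×J: area 39 ≤ 39, yield 3·10 + 5·10 + 1·4 + 1·6 = 90.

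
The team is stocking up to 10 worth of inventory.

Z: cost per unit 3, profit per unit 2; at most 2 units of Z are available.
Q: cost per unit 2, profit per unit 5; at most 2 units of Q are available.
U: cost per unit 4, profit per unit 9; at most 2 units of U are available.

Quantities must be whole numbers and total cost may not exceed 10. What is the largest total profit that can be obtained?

Take 1×Q and 2×U: cost 10 ≤ 10, profit 1·5 + 2·9 = 23.
No other integer combination yields more.

23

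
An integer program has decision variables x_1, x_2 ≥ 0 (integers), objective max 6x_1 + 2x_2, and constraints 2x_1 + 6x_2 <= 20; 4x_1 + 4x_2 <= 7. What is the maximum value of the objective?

Relaxing integrality, the LP optimum is 10.50 at (x_1,x_2) = (1.75, 0), which is not an integer point.
(x_1,x_2)=(1,0): 2·1+6·0=2≤20, 4·1+4·0=4≤7, objective 6.
(x_1,x_2)=(0,1): 2·0+6·1=6≤20, 4·0+4·1=4≤7, objective 2.
(x_1,x_2)=(0,0): 2·0+6·0=0≤20, 4·0+4·0=0≤7, objective 0.
The best lattice point is (1,0), giving 6.

6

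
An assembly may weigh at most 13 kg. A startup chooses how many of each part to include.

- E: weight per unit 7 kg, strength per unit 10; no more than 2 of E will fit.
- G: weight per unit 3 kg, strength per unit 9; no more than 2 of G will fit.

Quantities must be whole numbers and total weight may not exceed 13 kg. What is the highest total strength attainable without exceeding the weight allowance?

1×E and 1×G: weight 10 ≤ 13, strength 1·10 + 1·9 = 19.
1×E and 2×G: weight 13 ≤ 13, strength 1·10 + 2·9 = 28.
Best is 28.

28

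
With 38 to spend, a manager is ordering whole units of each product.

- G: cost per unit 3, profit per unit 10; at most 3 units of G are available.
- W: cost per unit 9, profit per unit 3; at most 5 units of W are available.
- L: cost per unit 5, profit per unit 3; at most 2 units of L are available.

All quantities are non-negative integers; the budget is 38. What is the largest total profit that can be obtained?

This is a bounded integer knapsack.
G has the best ratio (10/3); taking only G gives at most 3×10 = 30 (stopped by the supply cap of 3).
Mixing does better — 3×G, 2×W, and 2×L: cost 37 ≤ 38, profit 3·10 + 2·3 + 2·3 = 42.

42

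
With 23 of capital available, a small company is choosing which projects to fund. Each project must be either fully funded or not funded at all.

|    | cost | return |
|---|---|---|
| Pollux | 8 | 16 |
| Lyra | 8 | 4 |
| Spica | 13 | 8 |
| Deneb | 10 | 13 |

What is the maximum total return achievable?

29

Take Pollux and Deneb: cost 8 + 10 = 18 ≤ 23, return 16 + 13 = 29.
No other feasible combination does better.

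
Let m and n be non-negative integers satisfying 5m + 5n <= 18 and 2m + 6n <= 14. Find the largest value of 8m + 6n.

24

Relaxing integrality, the LP optimum is 28.80 at (m,n) = (3.6, 0), which is not an integer point.
(m,n)=(3,0): 5·3+5·0=15≤18, 2·3+6·0=6≤14, objective 24.
(m,n)=(2,1): 5·2+5·1=15≤18, 2·2+6·1=10≤14, objective 22.
(m,n)=(2,0): 5·2+5·0=10≤18, 2·2+6·0=4≤14, objective 16.
The best lattice point is (3,0), giving 24.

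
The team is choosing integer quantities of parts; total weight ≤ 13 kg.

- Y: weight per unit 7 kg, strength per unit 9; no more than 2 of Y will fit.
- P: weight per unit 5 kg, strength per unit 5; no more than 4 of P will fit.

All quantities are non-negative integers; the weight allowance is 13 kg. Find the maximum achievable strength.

2×P: weight 10 ≤ 13, strength 2·5 = 10.
1×Y and 1×P: weight 12 ≤ 13, strength 1·9 + 1·5 = 14.
Best is 14.

14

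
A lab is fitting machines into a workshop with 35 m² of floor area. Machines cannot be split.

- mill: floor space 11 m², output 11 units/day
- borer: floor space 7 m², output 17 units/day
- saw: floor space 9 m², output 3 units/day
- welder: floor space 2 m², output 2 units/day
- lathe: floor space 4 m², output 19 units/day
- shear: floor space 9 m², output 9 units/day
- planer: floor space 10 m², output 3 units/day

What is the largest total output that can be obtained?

58

This is a 0-1 knapsack instance.
Take mill, borer, welder, lathe, and shear: floor space 11 + 7 + 2 + 4 + 9 = 33 ≤ 35, output 11 + 17 + 2 + 19 + 9 = 58.
No other feasible combination does better.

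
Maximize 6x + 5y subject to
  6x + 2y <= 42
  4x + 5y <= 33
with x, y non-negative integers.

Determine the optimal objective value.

42

The continuous relaxation peaks at (6.55, 1.36) with value 46.09; rounding to a feasible lattice point costs some objective.
(x,y)=(7,0): 6·7+2·0=42≤42, 4·7+5·0=28≤33, objective 42.
(x,y)=(6,1): 6·6+2·1=38≤42, 4·6+5·1=29≤33, objective 41.
No feasible integer point exceeds 42.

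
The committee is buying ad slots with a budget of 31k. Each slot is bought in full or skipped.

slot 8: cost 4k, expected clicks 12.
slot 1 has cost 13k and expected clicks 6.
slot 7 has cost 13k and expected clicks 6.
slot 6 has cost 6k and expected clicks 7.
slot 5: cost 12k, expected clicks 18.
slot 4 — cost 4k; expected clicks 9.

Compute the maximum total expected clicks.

46

Allowing fractional choices, the relaxed optimum would be about 48.3, but ad slots are indivisible.
slot 8 + slot 5 + slot 4: cost 4 + 12 + 4 = 20 ≤ 31, expected clicks 12 + 18 + 9 = 39.
slot 8 + slot 6 + slot 5: cost 4 + 6 + 12 = 22 ≤ 31, expected clicks 12 + 7 + 18 = 37.
slot 8 + slot 6 + slot 5 + slot 4: cost 4 + 6 + 12 + 4 = 26 ≤ 31, expected clicks 12 + 7 + 18 + 9 = 46.
Best is slot 8, slot 6, slot 5, and slot 4 with total expected clicks 46.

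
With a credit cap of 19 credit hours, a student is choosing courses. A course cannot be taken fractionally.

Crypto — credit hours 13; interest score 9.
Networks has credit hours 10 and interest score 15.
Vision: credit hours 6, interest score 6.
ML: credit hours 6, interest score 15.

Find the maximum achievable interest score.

Crypto + ML: credit hours 13 + 6 = 19 ≤ 19, interest score 9 + 15 = 24.
Networks + ML: credit hours 10 + 6 = 16 ≤ 19, interest score 15 + 15 = 30.
Best is Networks and ML with total interest score 30.

30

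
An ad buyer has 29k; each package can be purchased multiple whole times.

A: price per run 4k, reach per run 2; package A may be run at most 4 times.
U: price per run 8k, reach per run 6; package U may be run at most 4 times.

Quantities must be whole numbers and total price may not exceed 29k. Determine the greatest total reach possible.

U has the best ratio (6/8); taking only U gives at most 3×6 = 18 (stopped by the price limit).
Mixing does better — 1×A and 3×U: price 28 ≤ 29, reach 1·2 + 3·6 = 20.

20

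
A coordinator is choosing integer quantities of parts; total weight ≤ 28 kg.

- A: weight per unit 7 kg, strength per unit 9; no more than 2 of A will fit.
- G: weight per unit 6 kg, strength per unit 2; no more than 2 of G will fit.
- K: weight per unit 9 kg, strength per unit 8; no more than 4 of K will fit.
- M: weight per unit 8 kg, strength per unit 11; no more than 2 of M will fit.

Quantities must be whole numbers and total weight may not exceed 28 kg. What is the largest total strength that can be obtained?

1×A and 2×M: weight 23 ≤ 28, strength 1·9 + 2·11 = 31.
2×A, 1×G, and 1×M: weight 28 ≤ 28, strength 2·9 + 1·2 + 1·11 = 31.
Best is 31.

31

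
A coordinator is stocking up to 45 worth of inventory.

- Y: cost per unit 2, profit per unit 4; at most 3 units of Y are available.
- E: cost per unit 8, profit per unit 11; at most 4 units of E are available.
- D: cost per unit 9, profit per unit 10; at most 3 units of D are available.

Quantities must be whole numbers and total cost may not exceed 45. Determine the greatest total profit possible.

62

This is a bounded integer knapsack.
1×Y, 4×E, and 1×D: cost 43 ≤ 45, profit 1·4 + 4·11 + 1·10 = 58.
2×Y, 4×E, and 1×D: cost 45 ≤ 45, profit 2·4 + 4·11 + 1·10 = 62.
Best is 62.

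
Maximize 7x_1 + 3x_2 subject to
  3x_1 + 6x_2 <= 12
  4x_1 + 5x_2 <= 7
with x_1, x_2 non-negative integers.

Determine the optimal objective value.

The continuous relaxation peaks at (1.75, 0) with value 12.25; rounding to a feasible lattice point costs some objective.
(x_1,x_2)=(1,0): 3·1+6·0=3≤12, 4·1+5·0=4≤7, objective 7.
(x_1,x_2)=(0,1): 3·0+6·1=6≤12, 4·0+5·1=5≤7, objective 3.
(x_1,x_2)=(0,0): 3·0+6·0=0≤12, 4·0+5·0=0≤7, objective 0.
Maximum is 7 at (x_1,x_2)=(1,0).

7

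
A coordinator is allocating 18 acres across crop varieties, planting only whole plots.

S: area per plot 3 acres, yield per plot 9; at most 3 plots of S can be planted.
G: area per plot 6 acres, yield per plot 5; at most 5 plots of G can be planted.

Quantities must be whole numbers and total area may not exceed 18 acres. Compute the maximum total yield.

S has the best ratio (9/3); taking only S gives at most 3×9 = 27 (stopped by the supply cap of 3).
Mixing does better — 3×S and 1×G: area 15 ≤ 18, yield 3·9 + 1·5 = 32.

32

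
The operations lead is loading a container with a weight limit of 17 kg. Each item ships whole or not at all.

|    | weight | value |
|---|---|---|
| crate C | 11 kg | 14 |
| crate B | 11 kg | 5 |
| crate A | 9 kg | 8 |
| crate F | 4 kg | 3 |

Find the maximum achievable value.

17

Take crate C and crate F: weight 11 + 4 = 15 ≤ 17, value 14 + 3 = 17.
No other feasible combination does better.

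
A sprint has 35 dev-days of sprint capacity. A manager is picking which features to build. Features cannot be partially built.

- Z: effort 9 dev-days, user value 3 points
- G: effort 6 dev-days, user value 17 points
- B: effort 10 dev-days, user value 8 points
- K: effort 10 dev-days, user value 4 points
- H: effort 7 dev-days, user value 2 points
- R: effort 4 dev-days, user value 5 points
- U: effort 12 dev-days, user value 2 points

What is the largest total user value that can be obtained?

34

G + B + H + R: effort 6 + 10 + 7 + 4 = 27 ≤ 35, user value 17 + 8 + 2 + 5 = 32.
Z + G + B + R: effort 9 + 6 + 10 + 4 = 29 ≤ 35, user value 3 + 17 + 8 + 5 = 33.
G + B + K + R: effort 6 + 10 + 10 + 4 = 30 ≤ 35, user value 17 + 8 + 4 + 5 = 34.
Best is G, B, K, and R with total user value 34.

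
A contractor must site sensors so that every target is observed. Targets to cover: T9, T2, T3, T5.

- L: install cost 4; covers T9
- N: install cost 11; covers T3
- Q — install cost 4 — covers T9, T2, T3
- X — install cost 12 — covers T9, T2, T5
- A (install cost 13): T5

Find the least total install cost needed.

16

This is an integer covering problem.
Choose Q and X: together they cover T9, T2, T3, T5 — every target.
Total install cost: 4 + 12 = 16.
No cover costs less than 16.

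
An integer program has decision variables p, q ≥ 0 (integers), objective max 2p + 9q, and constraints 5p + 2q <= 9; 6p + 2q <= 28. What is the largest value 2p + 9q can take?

36

Relaxing integrality, the LP optimum is 40.50 at (p,q) = (0, 4.5), which is not an integer point.
(p,q)=(0,4): 5·0+2·4=8≤9, 6·0+2·4=8≤28, objective 36.
(p,q)=(0,3): 5·0+2·3=6≤9, 6·0+2·3=6≤28, objective 27.
No feasible integer point exceeds 36.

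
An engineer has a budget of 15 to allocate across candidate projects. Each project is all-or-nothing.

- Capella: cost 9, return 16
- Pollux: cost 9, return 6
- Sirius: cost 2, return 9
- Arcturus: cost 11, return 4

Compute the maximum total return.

25

This is an integer program with binary decision variables.
Pollux + Sirius: cost 9 + 2 = 11 ≤ 15, return 6 + 9 = 15.
Capella: cost 9 ≤ 15, return 16.
Capella + Sirius: cost 9 + 2 = 11 ≤ 15, return 16 + 9 = 25.
Best is Capella and Sirius with total return 25.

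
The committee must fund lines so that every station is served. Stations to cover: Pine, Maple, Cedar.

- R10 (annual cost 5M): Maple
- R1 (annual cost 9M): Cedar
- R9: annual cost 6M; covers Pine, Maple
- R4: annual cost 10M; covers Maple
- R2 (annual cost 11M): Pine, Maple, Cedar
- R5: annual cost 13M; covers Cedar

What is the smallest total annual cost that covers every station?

11

This is an integer covering problem.
The greedy cost-per-new-station heuristic would pick R9 and R1 for 15, but a cheaper cover exists.
R2 alone covers Pine, Maple, Cedar — every station.
Total annual cost: 11.
No cover costs less than 11.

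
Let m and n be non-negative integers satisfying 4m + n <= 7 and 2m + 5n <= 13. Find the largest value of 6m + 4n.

14

Relaxing integrality, the LP optimum is 15.78 at (m,n) = (1.22, 2.11), which is not an integer point.
(m,n)=(1,2): 4·1+1·2=6≤7, 2·1+5·2=12≤13, objective 14.
(m,n)=(1,1): 4·1+1·1=5≤7, 2·1+5·1=7≤13, objective 10.
Maximum is 14 at (m,n)=(1,2).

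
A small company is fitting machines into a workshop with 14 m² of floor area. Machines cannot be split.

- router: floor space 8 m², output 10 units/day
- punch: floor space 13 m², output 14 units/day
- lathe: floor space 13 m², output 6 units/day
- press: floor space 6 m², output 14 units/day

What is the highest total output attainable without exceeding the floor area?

Treat it as a binary knapsack problem.
punch: floor space 13 ≤ 14, output 14.
press: floor space 6 ≤ 14, output 14.
router + press: floor space 8 + 6 = 14 ≤ 14, output 10 + 14 = 24.
Best is router and press with total output 24.

24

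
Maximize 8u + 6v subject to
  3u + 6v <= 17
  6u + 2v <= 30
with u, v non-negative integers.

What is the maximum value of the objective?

40

Relaxing integrality, the LP optimum is 41.33 at (u,v) = (4.87, 0.4), which is not an integer point.
(u,v)=(5,0): 3·5+6·0=15≤17, 6·5+2·0=30≤30, objective 40.
(u,v)=(4,0): 3·4+6·0=12≤17, 6·4+2·0=24≤30, objective 32.
(u,v)=(3,1): 3·3+6·1=15≤17, 6·3+2·1=20≤30, objective 30.
No feasible integer point exceeds 40.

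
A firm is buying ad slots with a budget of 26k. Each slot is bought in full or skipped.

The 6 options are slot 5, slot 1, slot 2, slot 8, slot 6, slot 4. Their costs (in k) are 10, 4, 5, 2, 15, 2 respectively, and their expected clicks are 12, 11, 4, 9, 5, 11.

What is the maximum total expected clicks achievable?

Take slot 5, slot 1, slot 2, slot 8, and slot 4: cost 10 + 4 + 5 + 2 + 2 = 23 ≤ 26, expected clicks 12 + 11 + 4 + 9 + 11 = 47.
No other feasible combination does better.

47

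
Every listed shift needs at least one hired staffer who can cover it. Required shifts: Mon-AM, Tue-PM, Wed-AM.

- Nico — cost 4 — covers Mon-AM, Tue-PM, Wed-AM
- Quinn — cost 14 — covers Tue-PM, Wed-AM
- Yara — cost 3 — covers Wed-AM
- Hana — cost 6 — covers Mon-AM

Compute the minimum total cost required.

Nico alone covers Mon-AM, Tue-PM, Wed-AM — every shift.
Total cost: 4.
No cover costs less than 4.

4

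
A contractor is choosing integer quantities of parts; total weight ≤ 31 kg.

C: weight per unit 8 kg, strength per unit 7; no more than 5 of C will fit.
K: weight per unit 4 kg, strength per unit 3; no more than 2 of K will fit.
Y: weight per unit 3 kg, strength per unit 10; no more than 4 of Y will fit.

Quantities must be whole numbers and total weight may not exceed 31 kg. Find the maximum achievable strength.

54

This is a bounded integer knapsack.
Y has the best ratio (10/3); taking only Y gives at most 4×10 = 40 (stopped by the supply cap of 4).
Mixing does better — 2×C and 4×Y: weight 28 ≤ 31, strength 2·7 + 4·10 = 54.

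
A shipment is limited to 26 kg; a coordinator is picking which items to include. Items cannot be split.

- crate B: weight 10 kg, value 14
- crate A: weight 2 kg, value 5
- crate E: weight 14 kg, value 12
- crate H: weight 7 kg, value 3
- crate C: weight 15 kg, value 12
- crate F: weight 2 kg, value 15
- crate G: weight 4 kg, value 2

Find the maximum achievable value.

41

This is an integer program with binary decision variables.
crate B + crate A + crate H + crate F + crate G: weight 10 + 2 + 7 + 2 + 4 = 25 ≤ 26, value 14 + 5 + 3 + 15 + 2 = 39.
crate B + crate A + crate H + crate F: weight 10 + 2 + 7 + 2 = 21 ≤ 26, value 14 + 5 + 3 + 15 = 37.
crate B + crate E + crate F: weight 10 + 14 + 2 = 26 ≤ 26, value 14 + 12 + 15 = 41.
Best is crate B, crate E, and crate F with total value 41.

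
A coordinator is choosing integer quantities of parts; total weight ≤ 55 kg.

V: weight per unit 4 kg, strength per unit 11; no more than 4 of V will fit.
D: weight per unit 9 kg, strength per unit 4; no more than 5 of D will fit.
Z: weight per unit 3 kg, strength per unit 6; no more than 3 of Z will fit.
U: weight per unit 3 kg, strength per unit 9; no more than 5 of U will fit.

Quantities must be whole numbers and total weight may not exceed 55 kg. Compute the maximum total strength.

U has the best ratio (9/3); taking only U gives at most 5×9 = 45 (stopped by the supply cap of 5).
Mixing does better — 4×V, 1×D, 3×Z, and 5×U: weight 49 ≤ 55, strength 4·11 + 1·4 + 3·6 + 5·9 = 111.

111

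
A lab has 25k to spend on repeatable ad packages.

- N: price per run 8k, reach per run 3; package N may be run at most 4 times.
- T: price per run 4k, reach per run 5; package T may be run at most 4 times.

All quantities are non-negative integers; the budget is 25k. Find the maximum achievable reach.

23

T has the best ratio (5/4); taking only T gives at most 4×5 = 20 (stopped by the supply cap of 4).
Mixing does better — 1×N and 4×T: price 24 ≤ 25, reach 1·3 + 4·5 = 23.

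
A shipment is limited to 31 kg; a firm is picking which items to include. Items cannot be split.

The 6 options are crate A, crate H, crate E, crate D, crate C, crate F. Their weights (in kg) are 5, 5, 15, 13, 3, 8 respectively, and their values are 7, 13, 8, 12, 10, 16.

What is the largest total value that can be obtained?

This is an integer program with binary decision variables.
crate A + crate H + crate D + crate F: weight 5 + 5 + 13 + 8 = 31 ≤ 31, value 7 + 13 + 12 + 16 = 48.
crate H + crate D + crate C + crate F: weight 5 + 13 + 3 + 8 = 29 ≤ 31, value 13 + 12 + 10 + 16 = 51.
crate H + crate E + crate C + crate F: weight 5 + 15 + 3 + 8 = 31 ≤ 31, value 13 + 8 + 10 + 16 = 47.
Best is crate H, crate D, crate C, and crate F with total value 51.

51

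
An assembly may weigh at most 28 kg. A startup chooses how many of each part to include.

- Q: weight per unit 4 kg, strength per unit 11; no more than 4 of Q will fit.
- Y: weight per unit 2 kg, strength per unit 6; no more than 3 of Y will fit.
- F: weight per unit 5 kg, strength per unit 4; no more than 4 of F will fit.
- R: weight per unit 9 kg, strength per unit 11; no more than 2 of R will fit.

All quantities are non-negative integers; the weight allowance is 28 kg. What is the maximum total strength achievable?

This is a bounded integer knapsack.
Take 4×Q, 3×Y, and 1×F: weight 27 ≤ 28, strength 4·11 + 3·6 + 1·4 = 66.
Y has the best ratio (6/2) and is taken to its limit of 3; remaining capacity is filled optimally with the others.

66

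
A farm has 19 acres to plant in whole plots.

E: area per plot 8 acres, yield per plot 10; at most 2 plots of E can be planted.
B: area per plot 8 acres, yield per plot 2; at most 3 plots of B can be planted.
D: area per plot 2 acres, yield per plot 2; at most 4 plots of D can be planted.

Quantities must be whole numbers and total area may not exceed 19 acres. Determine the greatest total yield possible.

22

This is a bounded integer knapsack.
2×E: area 16 ≤ 19, yield 2·10 = 20.
2×E and 1×D: area 18 ≤ 19, yield 2·10 + 1·2 = 22.
Best is 22.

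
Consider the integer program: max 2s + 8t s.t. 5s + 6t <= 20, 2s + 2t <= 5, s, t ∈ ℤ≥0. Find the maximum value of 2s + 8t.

16

(s,t)=(0,2): 5·0+6·2=12≤20, 2·0+2·2=4≤5, objective 16.
(s,t)=(1,1): 5·1+6·1=11≤20, 2·1+2·1=4≤5, objective 10.
Maximum is 16 at (s,t)=(0,2).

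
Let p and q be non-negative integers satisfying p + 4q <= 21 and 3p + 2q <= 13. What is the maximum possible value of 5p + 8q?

(p,q)=(1,5): 1·1+4·5=21≤21, 3·1+2·5=13≤13, objective 45.
(p,q)=(0,5): 1·0+4·5=20≤21, 3·0+2·5=10≤13, objective 40.
The best lattice point is (1,5), giving 45.

45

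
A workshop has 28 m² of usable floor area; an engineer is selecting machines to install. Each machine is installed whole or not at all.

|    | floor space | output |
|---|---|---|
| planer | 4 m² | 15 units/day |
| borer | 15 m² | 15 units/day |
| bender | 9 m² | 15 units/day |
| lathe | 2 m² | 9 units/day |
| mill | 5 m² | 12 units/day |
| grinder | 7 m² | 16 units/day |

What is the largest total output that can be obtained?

Allowing fractional choices, the relaxed optimum would be about 68.0, but machines are indivisible.
planer + bender + mill + grinder: floor space 4 + 9 + 5 + 7 = 25 ≤ 28, output 15 + 15 + 12 + 16 = 58.
planer + bender + lathe + grinder: floor space 4 + 9 + 2 + 7 = 22 ≤ 28, output 15 + 15 + 9 + 16 = 55.
planer + bender + lathe + mill + grinder: floor space 4 + 9 + 2 + 5 + 7 = 27 ≤ 28, output 15 + 15 + 9 + 12 + 16 = 67.
Best is planer, bender, lathe, mill, and grinder with total output 67.

67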